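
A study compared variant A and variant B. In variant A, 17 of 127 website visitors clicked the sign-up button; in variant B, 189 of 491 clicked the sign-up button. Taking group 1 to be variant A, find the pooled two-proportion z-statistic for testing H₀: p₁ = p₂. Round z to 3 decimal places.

z = -5.350

Sample proportions: p̂₁ = 17/127 = 0.13386 and p̂₂ = 189/491 = 0.38493.
Pooled p̂ = (17+189)/(127+491) = 206/618 = 0.33333.
Pooled SE = √[0.2222222·0.00991068] ≈ 0.046929.
z = -0.25107/0.046929 = -5.350.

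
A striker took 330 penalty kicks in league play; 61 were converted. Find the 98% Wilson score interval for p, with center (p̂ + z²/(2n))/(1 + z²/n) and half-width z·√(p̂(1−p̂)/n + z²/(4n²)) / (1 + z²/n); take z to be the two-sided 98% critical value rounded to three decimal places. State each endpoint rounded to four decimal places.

(0.1404, 0.2395)

Here p̂ = 61/330 = 0.18485 and z = 2.326 (z² = 5.410276).
1 + z²/n = 1.016395.
Center = (0.18485 + 0.008197)/1.016395 = 0.18993.
Radicand: p̂(1−p̂)/n + z²/(4n²) = 0.000456605 + 0.000012420 = 0.000469025.
Half-width = 2.326·√0.000469025/1.016395 = 0.04956.
Interval: 0.18993 ± 0.04956 → (0.1404, 0.2395).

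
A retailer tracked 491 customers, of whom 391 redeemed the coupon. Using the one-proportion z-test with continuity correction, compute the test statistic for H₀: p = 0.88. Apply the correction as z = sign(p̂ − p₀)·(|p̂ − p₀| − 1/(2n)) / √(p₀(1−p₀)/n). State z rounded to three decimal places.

With x = 391 successes in n = 491, p̂ = 0.79633. p̂ − p₀ = -0.083666.
1/(2n) = 0.001018.
Corrected numerator: |-0.083666| − 0.001018 = 0.082648.
SE₀ = √(0.88·0.12/491) = 0.014665.
z = −0.082648/0.014665 = -5.636.

z = -5.636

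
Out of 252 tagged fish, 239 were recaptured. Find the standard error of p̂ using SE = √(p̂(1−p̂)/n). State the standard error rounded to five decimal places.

The sample proportion is 239/252 = 0.94841.
p̂(1−p̂) = 0.048928.
SE = √(0.048928/252) = √0.000194159 = 0.01393.

SE = 0.01393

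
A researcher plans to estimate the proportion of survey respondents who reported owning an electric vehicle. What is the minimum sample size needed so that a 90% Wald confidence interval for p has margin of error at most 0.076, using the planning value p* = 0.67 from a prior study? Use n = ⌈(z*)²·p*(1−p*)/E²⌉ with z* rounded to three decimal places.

n = 104

The 90% critical value is z* = 1.645.
p*(1−p*) = 0.2211.
(z*)²·p*(1−p*)/E² = 2.706025·0.2211/0.005776 = 103.584.
⌈103.584⌉ = 104.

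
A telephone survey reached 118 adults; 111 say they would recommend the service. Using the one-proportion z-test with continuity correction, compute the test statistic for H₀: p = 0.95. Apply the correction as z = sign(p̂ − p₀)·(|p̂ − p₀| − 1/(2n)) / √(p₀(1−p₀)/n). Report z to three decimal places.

z = -0.253

p̂ = 111/118 = 0.94068. p̂ − p₀ = -0.009322.
Continuity correction 1/(2n) = 1/236 = 0.004237.
Corrected numerator: |-0.009322| − 0.004237 = 0.005085.
Under H₀, SE = √(p₀(1−p₀)/n) = √(0.95·0.05/118) = √0.000402542 = 0.020063.
z = −0.005085/0.020063 = -0.253.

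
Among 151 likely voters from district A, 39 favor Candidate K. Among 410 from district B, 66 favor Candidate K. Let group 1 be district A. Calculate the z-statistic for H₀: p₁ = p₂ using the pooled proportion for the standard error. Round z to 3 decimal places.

Sample proportions: p̂₁ = 39/151 = 0.25828 and p̂₂ = 66/410 = 0.16098.
Pooled p̂ = (39+66)/(151+410) = 105/561 = 0.18717.
Pooled SE = √[0.1521347·0.00906154] ≈ 0.037129.
z = (p̂₁ − p̂₂)/SE = (0.25828 − 0.16098)/0.037129 = 0.09730/0.037129 = 2.621.

z = 2.621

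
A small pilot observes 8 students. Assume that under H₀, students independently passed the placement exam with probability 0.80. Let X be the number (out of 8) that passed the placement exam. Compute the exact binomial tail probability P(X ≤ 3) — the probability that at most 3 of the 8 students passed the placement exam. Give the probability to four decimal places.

X is binomial with n = 8 and p = 0.80.
P(X ≤ 3) = C(8,0)·0.80^0·0.20^8 + C(8,1)·0.80^1·0.20^7 + C(8,2)·0.80^2·0.20^6 + C(8,3)·0.80^3·0.20^5.
= 0.000003 + 0.000082 + 0.001147 + 0.009175 = 0.0104.

P = 0.0104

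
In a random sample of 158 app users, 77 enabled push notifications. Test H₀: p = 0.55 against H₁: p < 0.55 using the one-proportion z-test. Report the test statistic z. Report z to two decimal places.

z = -1.58

With x = 77 successes in n = 158, p̂ = 0.48734.
Null standard error: √(0.55·0.45/158) = √0.001566456 = 0.039578.
z = (0.48734 − 0.55)/0.039578 = -0.06266/0.039578 = -1.58.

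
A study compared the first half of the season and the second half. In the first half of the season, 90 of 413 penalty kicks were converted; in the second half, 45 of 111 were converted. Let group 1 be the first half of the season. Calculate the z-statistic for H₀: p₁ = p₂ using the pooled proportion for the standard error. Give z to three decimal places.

p̂₁ = 90/413 = 0.21792, p̂₂ = 45/111 = 0.40541.
Pooled p̂ = (90+45)/(413+111) = 135/524 = 0.25763.
Pooled SE = √[0.1912585·0.01143032] ≈ 0.046756.
z = (p̂₁ − p̂₂)/SE = (0.21792 − 0.40541)/0.046756 = -0.18749/0.046756 = -4.010.

z = -4.010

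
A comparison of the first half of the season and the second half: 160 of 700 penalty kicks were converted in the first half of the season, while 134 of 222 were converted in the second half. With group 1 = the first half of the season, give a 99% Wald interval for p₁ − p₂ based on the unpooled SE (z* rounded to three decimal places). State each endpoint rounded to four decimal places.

(-0.4690, -0.2811)

p̂₁ = 160/700 = 0.22857, p̂₂ = 134/222 = 0.60360; p̂₁ − p̂₂ = -0.37503.
SE = √(0.000251895 + 0.001077776) = √0.001329671 = 0.036465.
For 99% confidence, z* = 2.576. Margin = 2.576·0.036465 = 0.09393.
Interval: -0.37503 ± 0.09393 → (-0.4690, -0.2811).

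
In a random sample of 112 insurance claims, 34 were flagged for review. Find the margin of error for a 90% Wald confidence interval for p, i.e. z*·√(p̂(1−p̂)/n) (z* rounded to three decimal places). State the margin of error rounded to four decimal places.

ME = 0.0715

With x = 34 successes in n = 112, p̂ = 0.30357.
Standard error of p̂: √(0.211416/112) = √0.001887641 = 0.043447.
For 90% confidence, z* = 1.645.
Margin of error = z*·SE = 1.645 × 0.043447 = 0.0715.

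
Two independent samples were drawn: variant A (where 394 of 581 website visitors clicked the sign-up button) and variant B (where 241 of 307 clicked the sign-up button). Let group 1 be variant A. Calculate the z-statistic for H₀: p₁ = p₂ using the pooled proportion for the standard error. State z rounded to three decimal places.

p̂₁ = 394/581 = 0.67814, p̂₂ = 241/307 = 0.78502.
Pooled p̂ = (394+241)/(581+307) = 635/888 = 0.71509.
SE = √[p̂(1−p̂)(1/n₁+1/n₂)] = √[0.71509·0.28491·(1/581+1/307)] ≈ 0.031848.
z = -0.10688/0.031848 = -3.356.

z = -3.356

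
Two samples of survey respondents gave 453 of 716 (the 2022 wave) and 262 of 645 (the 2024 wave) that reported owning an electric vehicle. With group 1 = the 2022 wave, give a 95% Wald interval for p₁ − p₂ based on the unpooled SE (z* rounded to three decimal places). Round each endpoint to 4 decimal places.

(0.1747, 0.2783)

p̂₁ = 0.63268, p̂₂ = 0.40620, so the observed difference is 0.22648.
SE = √(0.000324575 + 0.000373956) = √0.000698531 = 0.026430.
The 95% critical value is z* = 1.960. Margin of error = 0.05180.
Interval: 0.22648 ± 0.05180 → (0.1747, 0.2783).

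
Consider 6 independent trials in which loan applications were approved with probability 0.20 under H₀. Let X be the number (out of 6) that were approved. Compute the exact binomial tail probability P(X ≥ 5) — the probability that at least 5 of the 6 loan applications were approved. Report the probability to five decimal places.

X is binomial with n = 6 and p = 0.20.
P(X ≥ 5) = C(6,5)·0.20^5·0.80^1 + C(6,6)·0.20^6·0.80^0.
= 0.001536 + 0.000064 = 0.00160.

P = 0.00160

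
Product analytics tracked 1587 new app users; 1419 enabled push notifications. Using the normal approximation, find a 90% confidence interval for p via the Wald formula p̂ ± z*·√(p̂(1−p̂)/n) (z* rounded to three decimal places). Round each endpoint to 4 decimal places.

(0.8814, 0.9068)

With x = 1419 successes in n = 1587, p̂ = 0.89414.
SE = √(p̂(1−p̂)/n) = √(0.094654/1587) = 0.007723.
For 90% confidence, z* = 1.645.
Margin = 1.645·0.007723 = 0.01270.
Interval: 0.89414 ± 0.01270 → (0.8814, 0.9068).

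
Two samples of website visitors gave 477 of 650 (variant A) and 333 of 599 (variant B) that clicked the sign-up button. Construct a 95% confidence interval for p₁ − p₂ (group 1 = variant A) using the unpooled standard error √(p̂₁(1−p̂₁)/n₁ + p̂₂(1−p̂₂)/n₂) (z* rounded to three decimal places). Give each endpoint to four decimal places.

p̂₁ = 477/650 = 0.73385, p̂₂ = 333/599 = 0.55593; p̂₁ − p̂₂ = 0.17792.
SE = √(0.000300486 + 0.000412141) = √0.000712627 = 0.026695.
For 95% confidence, z* = 1.960. Margin = 1.960·0.026695 = 0.05232.
So the interval runs from 0.1256 to 0.2302.

(0.1256, 0.2302)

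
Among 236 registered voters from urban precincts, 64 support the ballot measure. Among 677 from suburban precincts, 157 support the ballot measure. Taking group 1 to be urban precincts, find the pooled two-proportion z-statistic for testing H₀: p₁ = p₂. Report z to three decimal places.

z = 1.213

p̂₁ = 64/236 = 0.27119, p̂₂ = 157/677 = 0.23191.
Pooled p̂ = (64+157)/(236+677) = 221/913 = 0.24206.
Pooled SE = √[0.1834665·0.00571439] ≈ 0.032379.
z = 0.03928/0.032379 = 1.213.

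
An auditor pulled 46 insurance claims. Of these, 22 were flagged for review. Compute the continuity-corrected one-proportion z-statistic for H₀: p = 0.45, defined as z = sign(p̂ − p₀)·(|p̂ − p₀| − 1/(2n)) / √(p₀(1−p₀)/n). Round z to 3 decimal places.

p̂ = 22/46 = 0.47826. p̂ − p₀ = 0.028261.
Continuity correction 1/(2n) = 1/92 = 0.010870.
Corrected numerator: |0.028261| − 0.010870 = 0.017391.
Under H₀, SE = √(p₀(1−p₀)/n) = √(0.45·0.55/46) = √0.005380435 = 0.073351.
z = (+)0.017391/0.073351 = 0.237.

z = 0.237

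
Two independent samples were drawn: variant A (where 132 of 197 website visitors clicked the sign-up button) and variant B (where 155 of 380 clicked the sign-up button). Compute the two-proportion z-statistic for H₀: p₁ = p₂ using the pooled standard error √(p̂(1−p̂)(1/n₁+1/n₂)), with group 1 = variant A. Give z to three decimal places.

z = 5.972

Sample proportions: p̂₁ = 132/197 = 0.67005 and p̂₂ = 155/380 = 0.40789.
Pooled p̂ = (132+155)/(197+380) = 287/577 = 0.49740.
SE = √[p̂(1−p̂)(1/n₁+1/n₂)] = √[0.49740·0.50260·(1/197+1/380)] ≈ 0.043896.
z = (p̂₁ − p̂₂)/SE = (0.67005 − 0.40789)/0.043896 = 0.26216/0.043896 = 5.972.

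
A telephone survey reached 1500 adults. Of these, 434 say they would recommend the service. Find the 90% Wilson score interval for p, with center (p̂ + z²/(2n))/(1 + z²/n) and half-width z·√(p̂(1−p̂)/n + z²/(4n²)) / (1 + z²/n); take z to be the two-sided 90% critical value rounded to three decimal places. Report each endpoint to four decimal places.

(0.2705, 0.3090)

Here p̂ = 434/1500 = 0.28933 and z = 1.645 (z² = 2.706025).
Denominator 1 + z²/n = 1 + 2.706025/1500 = 1.001804.
Center = (0.28933 + 0.000902)/1.001804 = 0.28971.
Radicand: p̂(1−p̂)/n + z²/(4n²) = 0.000137080 + 0.000000301 = 0.000137381.
Half-width = z·√(radicand)/denom = 1.645·0.011721/1.001804 = 0.01925.
Interval: 0.28971 ± 0.01925 → (0.2705, 0.3090).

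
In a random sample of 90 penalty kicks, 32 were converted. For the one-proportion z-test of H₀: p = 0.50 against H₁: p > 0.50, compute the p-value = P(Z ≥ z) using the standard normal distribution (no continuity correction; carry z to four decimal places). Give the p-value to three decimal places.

The sample proportion is 32/90 = 0.35556.
SE₀ = √(0.50·0.50/90) = 0.052705.
Test statistic (full precision, shown to 4 dp): z = (32/90 − 0.50)/SE₀ ≈ -2.7406.
p-value = P(Z ≥ z) with z = -2.7406 → 0.997.

p-value = 0.997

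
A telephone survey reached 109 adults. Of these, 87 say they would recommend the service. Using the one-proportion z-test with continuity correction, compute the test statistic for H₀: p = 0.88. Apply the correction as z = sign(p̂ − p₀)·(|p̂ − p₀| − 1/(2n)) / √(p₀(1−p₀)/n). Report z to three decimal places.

The sample proportion is 87/109 = 0.79817. p̂ − p₀ = -0.081835.
Continuity correction 1/(2n) = 1/218 = 0.004587.
Corrected numerator: |-0.081835| − 0.004587 = 0.077248.
Under H₀, SE = √(p₀(1−p₀)/n) = √(0.88·0.12/109) = √0.000968807 = 0.031126.
z = −0.077248/0.031126 = -2.482.

z = -2.482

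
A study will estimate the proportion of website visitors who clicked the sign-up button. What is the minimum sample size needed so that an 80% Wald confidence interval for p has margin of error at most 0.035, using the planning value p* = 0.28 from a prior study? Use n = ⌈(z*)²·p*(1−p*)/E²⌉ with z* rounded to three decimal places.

For 80% confidence, z* = 1.282.
p*(1−p*) = 0.28·0.72 = 0.2016.
Required n before rounding: 1.643524 × 0.2016 / 0.035² = 270.477.
Rounding up, n = 271.

n = 271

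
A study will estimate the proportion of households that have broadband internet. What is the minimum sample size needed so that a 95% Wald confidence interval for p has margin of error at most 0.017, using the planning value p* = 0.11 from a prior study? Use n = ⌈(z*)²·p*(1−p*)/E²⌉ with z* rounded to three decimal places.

z* = 1.960 at the 95% level.
p*(1−p*) = 0.11·0.89 = 0.0979.
Required n before rounding: 3.841600 × 0.0979 / 0.017² = 1301.359.
⌈1301.359⌉ = 1302.

n = 1302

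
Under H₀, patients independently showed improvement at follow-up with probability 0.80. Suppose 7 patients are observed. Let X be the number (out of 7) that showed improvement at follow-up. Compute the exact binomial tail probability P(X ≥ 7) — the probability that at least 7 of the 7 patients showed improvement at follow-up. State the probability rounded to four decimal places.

X is binomial with n = 7 and p = 0.80.
P(X ≥ 7) = C(7,7)·0.80^7·0.20^0.
= 0.209715 = 0.2097.

P = 0.2097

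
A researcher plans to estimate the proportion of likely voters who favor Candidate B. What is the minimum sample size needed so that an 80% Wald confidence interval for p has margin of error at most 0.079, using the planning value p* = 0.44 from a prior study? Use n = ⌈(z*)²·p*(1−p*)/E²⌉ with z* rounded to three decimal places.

The 80% critical value is z* = 1.282.
p*(1−p*) = 0.44·0.56 = 0.2464.
Required n before rounding: 1.643524 × 0.2464 / 0.079² = 64.888.
Rounding up, n = 65.

n = 65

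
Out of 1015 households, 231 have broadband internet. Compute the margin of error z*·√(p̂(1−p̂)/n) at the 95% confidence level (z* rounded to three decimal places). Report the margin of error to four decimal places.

ME = 0.0258

Sample proportion p̂ = 231/1015 = 0.22759.
Standard error of p̂: √(0.175791/1015) = √0.000173193 = 0.013160.
The 95% critical value is z* = 1.960.
So ME = 0.0258.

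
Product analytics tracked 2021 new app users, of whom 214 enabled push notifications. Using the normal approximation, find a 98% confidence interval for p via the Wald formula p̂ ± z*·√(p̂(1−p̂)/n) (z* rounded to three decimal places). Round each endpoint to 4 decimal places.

(0.0900, 0.1218)

The sample proportion is 214/2021 = 0.10589.
SE = √(p̂(1−p̂)/n) = √(0.094676/2021) = 0.006844.
The 98% critical value is z* = 2.326.
Margin of error: 2.326 × 0.006844 = 0.01592.
CI: 0.10589 ± 0.01592 = (0.0900, 0.1218).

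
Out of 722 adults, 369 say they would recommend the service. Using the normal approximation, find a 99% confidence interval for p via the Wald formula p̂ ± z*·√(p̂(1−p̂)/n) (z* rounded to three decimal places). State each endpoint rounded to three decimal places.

(0.463, 0.559)

Sample proportion p̂ = 369/722 = 0.51108.
SE = √(p̂(1−p̂)/n) = √(0.249877/722) = 0.018604.
For 99% confidence, z* = 2.576.
Margin of error: 2.576 × 0.018604 = 0.04792.
So the interval runs from 0.463 to 0.559.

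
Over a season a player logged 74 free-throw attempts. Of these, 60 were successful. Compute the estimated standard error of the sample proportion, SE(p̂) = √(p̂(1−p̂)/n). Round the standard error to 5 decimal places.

p̂ = 60/74 = 0.81081.
p̂(1−p̂) = 0.81081·0.18919 = 0.153397.
SE = √(0.153397/74) = 0.04553.

SE = 0.04553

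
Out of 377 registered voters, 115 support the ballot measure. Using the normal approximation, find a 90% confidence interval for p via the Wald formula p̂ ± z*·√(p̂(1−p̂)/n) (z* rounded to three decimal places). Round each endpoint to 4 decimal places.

The sample proportion is 115/377 = 0.30504.
SE = √(p̂(1−p̂)/n) = √(0.211991/377) = 0.023713.
z* = 1.645 at the 90% level.
Margin = 1.645·0.023713 = 0.03901.
CI: 0.30504 ± 0.03901 = (0.2660, 0.3440).

(0.2660, 0.3440)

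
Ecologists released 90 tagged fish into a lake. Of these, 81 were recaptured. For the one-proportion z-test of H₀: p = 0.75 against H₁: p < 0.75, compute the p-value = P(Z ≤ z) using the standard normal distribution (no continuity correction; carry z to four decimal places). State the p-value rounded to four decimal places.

p-value = 0.9995

p̂ = 81/90 = 0.90000.
Null standard error: √(0.75·0.25/90) = √0.002083333 = 0.045644.
Test statistic (full precision, shown to 4 dp): z = (81/90 − 0.75)/SE₀ ≈ 3.2863.
From the standard normal, P(Z ≤ z) = 0.9995.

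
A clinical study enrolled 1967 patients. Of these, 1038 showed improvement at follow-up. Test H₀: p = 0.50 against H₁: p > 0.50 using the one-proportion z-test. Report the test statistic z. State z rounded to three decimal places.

Sample proportion p̂ = 1038/1967 = 0.52771.
Null standard error: √(0.50·0.50/1967) = √0.000127097 = 0.011274.
Test statistic: z = 0.02771/0.011274 = 2.458.

z = 2.458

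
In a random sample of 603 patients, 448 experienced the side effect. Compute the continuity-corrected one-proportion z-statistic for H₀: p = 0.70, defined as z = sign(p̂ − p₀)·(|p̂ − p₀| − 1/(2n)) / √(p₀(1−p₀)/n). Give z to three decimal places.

The sample proportion is 448/603 = 0.74295. p̂ − p₀ = 0.042952.
Continuity correction 1/(2n) = 1/1206 = 0.000829.
Corrected numerator: |0.042952| − 0.000829 = 0.042123.
Null standard error: √(0.70·0.30/603) = √0.000348259 = 0.018662.
z = +0.042123/0.018662 = 2.257.

z = 2.257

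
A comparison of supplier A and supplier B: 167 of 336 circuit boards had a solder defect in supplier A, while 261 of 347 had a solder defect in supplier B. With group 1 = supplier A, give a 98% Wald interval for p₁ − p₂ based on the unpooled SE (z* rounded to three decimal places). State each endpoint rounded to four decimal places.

(-0.3384, -0.1719)

p̂₁ = 167/336 = 0.49702, p̂₂ = 261/347 = 0.75216; p̂₁ − p̂₂ = -0.25514.
SE = √(0.000744021 + 0.000537218) = √0.001281239 = 0.035794.
For 98% confidence, z* = 2.326. Margin of error = 0.08326.
So the interval runs from -0.3384 to -0.1719.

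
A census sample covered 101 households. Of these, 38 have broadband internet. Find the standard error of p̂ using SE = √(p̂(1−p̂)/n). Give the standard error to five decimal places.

SE = 0.04820

p̂ = 38/101 = 0.37624.
p̂(1−p̂) = 0.37624·0.62376 = 0.234683.
Dividing by n and taking the root: √0.002323594 = 0.04820.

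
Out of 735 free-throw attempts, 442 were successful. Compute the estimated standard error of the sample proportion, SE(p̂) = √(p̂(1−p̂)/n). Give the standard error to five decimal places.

p̂ = 442/735 = 0.60136.
p̂(1−p̂) = 0.60136·0.39864 = 0.239726.
SE = √(0.239726/735) = √0.000326158 = 0.01806.

SE = 0.01806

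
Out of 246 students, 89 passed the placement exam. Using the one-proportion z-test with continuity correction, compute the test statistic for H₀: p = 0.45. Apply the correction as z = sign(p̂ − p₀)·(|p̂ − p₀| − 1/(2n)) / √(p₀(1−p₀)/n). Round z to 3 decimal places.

With x = 89 successes in n = 246, p̂ = 0.36179. p̂ − p₀ = -0.088211.
Continuity correction 1/(2n) = 1/492 = 0.002033.
Corrected numerator: |-0.088211| − 0.002033 = 0.086178.
SE₀ = √(0.45·0.55/246) = 0.031719.
z = −0.086178/0.031719 = -2.717.

z = -2.717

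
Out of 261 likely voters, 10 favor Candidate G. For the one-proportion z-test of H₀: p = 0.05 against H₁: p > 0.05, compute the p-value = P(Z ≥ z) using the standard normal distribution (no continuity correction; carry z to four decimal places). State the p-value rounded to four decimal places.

p-value = 0.8068

The sample proportion is 10/261 = 0.03831.
Null standard error: √(0.05·0.95/261) = √0.000181992 = 0.013490.
z = (p̂ − p₀)/SE = (10/261 − 0.05)/0.013490 ≈ -0.8662.
p-value = P(Z ≥ z) with z = -0.8662 → 0.8068.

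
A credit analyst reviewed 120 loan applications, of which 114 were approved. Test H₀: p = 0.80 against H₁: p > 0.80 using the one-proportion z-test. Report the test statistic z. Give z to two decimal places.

z = 4.11

Sample proportion p̂ = 114/120 = 0.95000.
Under H₀, SE = √(p₀(1−p₀)/n) = √(0.80·0.20/120) = √0.001333333 = 0.036515.
z = (0.95000 − 0.80)/0.036515 = 0.15000/0.036515 = 4.11.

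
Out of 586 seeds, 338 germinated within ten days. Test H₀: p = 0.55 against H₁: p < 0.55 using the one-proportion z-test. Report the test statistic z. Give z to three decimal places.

p̂ = 338/586 = 0.57679.
SE₀ = √(0.55·0.45/586) = 0.020551.
Test statistic: z = 0.02679/0.020551 = 1.304.

z = 1.304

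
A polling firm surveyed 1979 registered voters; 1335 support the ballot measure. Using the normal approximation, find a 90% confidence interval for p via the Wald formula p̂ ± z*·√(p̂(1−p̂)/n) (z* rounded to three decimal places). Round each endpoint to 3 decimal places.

(0.657, 0.692)

Sample proportion p̂ = 1335/1979 = 0.67458.
Standard error of p̂: √(0.219521/1979) = √0.000110925 = 0.010532.
For 90% confidence, z* = 1.645.
Margin of error: 1.645 × 0.010532 = 0.01733.
CI: 0.67458 ± 0.01733 = (0.657, 0.692).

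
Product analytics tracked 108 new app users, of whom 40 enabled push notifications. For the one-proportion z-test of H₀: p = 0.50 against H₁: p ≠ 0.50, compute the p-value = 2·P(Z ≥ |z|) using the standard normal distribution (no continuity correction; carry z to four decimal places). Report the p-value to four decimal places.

Sample proportion p̂ = 40/108 = 0.37037.
SE₀ = √(0.50·0.50/108) = 0.048113.
Test statistic (full precision, shown to 4 dp): z = (40/108 − 0.50)/SE₀ ≈ -2.6943.
From the standard normal, 2·P(Z ≥ |z|) = 0.0071.

p-value = 0.0071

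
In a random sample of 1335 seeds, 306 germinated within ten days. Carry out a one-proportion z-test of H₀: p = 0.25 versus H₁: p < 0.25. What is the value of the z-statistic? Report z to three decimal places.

z = -1.754

The sample proportion is 306/1335 = 0.22921.
Null standard error: √(0.25·0.75/1335) = √0.000140449 = 0.011851.
Test statistic: z = -0.02079/0.011851 = -1.754.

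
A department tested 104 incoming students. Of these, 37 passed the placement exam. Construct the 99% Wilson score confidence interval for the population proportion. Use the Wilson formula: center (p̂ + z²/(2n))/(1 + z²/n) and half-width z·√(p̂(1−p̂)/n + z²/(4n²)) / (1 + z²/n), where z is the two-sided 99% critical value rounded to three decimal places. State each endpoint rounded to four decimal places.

(0.2469, 0.4820)

p̂ = 37/104 = 0.35577; z = 2.576, so z² = 6.635776.
Denominator 1 + z²/n = 1 + 6.635776/104 = 1.063806.
Adjusted center: (0.35577 + z²/(2n))/1.063806 = 0.36442.
Radicand: p̂(1−p̂)/n + z²/(4n²) = 0.002203822 + 0.000153379 = 0.002357201.
Half-width = z·√(radicand)/denom = 2.576·0.048551/1.063806 = 0.11757.
Interval: 0.36442 ± 0.11757 → (0.2469, 0.4820).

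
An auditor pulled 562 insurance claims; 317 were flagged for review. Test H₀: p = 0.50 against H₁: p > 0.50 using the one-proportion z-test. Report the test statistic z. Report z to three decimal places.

With x = 317 successes in n = 562, p̂ = 0.56406.
Null standard error: √(0.50·0.50/562) = √0.000444840 = 0.021091.
Test statistic: z = 0.06406/0.021091 = 3.037.

z = 3.037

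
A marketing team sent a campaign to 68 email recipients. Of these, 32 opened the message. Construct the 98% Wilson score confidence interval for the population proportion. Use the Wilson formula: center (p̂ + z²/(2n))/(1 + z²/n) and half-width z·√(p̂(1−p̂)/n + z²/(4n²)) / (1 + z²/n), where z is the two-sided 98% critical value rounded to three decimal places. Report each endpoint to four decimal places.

p̂ = 32/68 = 0.47059; z = 2.326, so z² = 5.410276.
1 + z²/n = 1.079563.
Adjusted center: (0.47059 + z²/(2n))/1.079563 = 0.47276.
Radicand: p̂(1−p̂)/n + z²/(4n²) = 0.003663749 + 0.000292511 = 0.003956260.
Half-width = 2.326·√0.003956260/1.079563 = 0.13552.
Interval: 0.47276 ± 0.13552 → (0.3372, 0.6083).

(0.3372, 0.6083)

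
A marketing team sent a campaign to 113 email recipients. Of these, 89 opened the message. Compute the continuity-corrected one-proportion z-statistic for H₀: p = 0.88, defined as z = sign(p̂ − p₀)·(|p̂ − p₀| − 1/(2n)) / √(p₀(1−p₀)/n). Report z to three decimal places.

Sample proportion p̂ = 89/113 = 0.78761. p̂ − p₀ = -0.092389.
Continuity correction 1/(2n) = 1/226 = 0.004425.
Corrected numerator: |-0.092389| − 0.004425 = 0.087964.
Null standard error: √(0.88·0.12/113) = √0.000934513 = 0.030570.
z = (−)0.087964/0.030570 = -2.877.

z = -2.877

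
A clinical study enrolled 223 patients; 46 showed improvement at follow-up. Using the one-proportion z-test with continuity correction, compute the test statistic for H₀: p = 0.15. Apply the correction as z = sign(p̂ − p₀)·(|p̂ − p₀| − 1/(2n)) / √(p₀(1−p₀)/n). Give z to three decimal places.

p̂ = 46/223 = 0.20628. p̂ − p₀ = 0.056278.
1/(2n) = 0.002242.
Corrected numerator: |0.056278| − 0.002242 = 0.054036.
SE₀ = √(0.15·0.85/223) = 0.023911.
z = (+)0.054036/0.023911 = 2.260.

z = 2.260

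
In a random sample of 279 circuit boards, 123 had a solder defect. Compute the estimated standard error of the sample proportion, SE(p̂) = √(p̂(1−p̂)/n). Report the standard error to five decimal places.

The sample proportion is 123/279 = 0.44086.
p̂(1−p̂) = 0.44086·0.55914 = 0.246502.
SE = √(0.246502/279) = 0.02972.

SE = 0.02972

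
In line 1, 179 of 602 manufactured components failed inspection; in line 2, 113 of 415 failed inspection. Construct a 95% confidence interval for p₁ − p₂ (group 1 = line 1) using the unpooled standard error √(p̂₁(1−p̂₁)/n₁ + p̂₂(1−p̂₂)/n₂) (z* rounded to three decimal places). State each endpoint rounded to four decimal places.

p̂₁ = 0.29734, p̂₂ = 0.27229, so the observed difference is 0.02505.
SE = √(0.000347059 + 0.000477465) = √0.000824524 = 0.028715.
For 95% confidence, z* = 1.960. Margin of error = 0.05628.
Interval: 0.02505 ± 0.05628 → (-0.0312, 0.0813).

(-0.0312, 0.0813)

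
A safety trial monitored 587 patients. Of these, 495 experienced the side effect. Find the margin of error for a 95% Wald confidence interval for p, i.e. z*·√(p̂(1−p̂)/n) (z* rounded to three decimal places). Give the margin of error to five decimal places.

ME = 0.02941

With x = 495 successes in n = 587, p̂ = 0.84327.
Standard error of p̂: √(0.132165/587) = √0.000225154 = 0.015005.
The 95% critical value is z* = 1.960.
Margin of error = z*·SE = 1.960 × 0.015005 = 0.02941.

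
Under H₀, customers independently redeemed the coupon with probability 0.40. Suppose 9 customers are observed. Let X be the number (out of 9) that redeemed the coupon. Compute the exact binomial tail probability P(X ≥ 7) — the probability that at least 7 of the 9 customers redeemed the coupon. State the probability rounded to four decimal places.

X is binomial with n = 9 and p = 0.40.
P(X ≥ 7) = C(9,7)·0.40^7·0.60^2 + C(9,8)·0.40^8·0.60^1 + C(9,9)·0.40^9·0.60^0.
= 0.021234 + 0.003539 + 0.000262 = 0.0250.

P = 0.0250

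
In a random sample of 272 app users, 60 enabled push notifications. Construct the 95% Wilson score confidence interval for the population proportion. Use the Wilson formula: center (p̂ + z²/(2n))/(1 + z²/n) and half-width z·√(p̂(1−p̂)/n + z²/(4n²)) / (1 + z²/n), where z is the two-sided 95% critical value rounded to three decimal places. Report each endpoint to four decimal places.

Here p̂ = 60/272 = 0.22059 and z = 1.960 (z² = 3.841600).
Denominator 1 + z²/n = 1 + 3.841600/272 = 1.014124.
Center = (0.22059 + 0.007062)/1.014124 = 0.22448.
Radicand: p̂(1−p̂)/n + z²/(4n²) = 0.000632092 + 0.000012981 = 0.000645073.
Half-width = z·√(radicand)/denom = 1.960·0.025398/1.014124 = 0.04909.
So the interval runs from 0.1754 to 0.2736.

(0.1754, 0.2736)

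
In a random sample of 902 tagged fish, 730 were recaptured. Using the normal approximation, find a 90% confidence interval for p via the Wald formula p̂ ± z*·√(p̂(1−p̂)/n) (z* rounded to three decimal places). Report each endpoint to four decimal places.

p̂ = 730/902 = 0.80931.
Standard error of p̂: √(0.154326/902) = √0.000171093 = 0.013080.
The 90% critical value is z* = 1.645.
Margin = 1.645·0.013080 = 0.02152.
CI: 0.80931 ± 0.02152 = (0.7878, 0.8308).

(0.7878, 0.8308)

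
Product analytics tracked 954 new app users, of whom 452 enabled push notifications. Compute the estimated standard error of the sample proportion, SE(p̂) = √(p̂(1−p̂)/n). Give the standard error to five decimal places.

SE = 0.01617

The sample proportion is 452/954 = 0.47379.
p̂(1−p̂) = 0.249313.
SE = √(0.249313/954) = √0.000261334 = 0.01617.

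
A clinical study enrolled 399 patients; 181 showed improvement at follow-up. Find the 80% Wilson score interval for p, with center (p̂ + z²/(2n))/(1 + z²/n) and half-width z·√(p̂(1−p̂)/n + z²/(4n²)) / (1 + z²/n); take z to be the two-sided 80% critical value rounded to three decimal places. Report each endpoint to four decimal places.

(0.4219, 0.4857)

Here p̂ = 181/399 = 0.45363 and z = 1.282 (z² = 1.643524).
Denominator 1 + z²/n = 1 + 1.643524/399 = 1.004119.
Adjusted center: (0.45363 + z²/(2n))/1.004119 = 0.45382.
Radicand: p̂(1−p̂)/n + z²/(4n²) = 0.000621178 + 0.000002581 = 0.000623759.
Half-width = 1.282·√0.000623759/1.004119 = 0.03189.
CI: 0.45382 ± 0.03189 = (0.4219, 0.4857).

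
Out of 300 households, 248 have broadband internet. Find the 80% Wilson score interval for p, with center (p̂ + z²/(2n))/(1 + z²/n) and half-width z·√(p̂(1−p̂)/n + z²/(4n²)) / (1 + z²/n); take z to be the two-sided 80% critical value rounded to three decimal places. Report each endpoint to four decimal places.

Here p̂ = 248/300 = 0.82667 and z = 1.282 (z² = 1.643524).
1 + z²/n = 1.005478.
Center = (0.82667 + 0.002739)/1.005478 = 0.82489.
Radicand: p̂(1−p̂)/n + z²/(4n²) = 0.000477630 + 0.000004565 = 0.000482195.
Half-width = 1.282·√0.000482195/1.005478 = 0.02800.
Interval: 0.82489 ± 0.02800 → (0.7969, 0.8529).

(0.7969, 0.8529)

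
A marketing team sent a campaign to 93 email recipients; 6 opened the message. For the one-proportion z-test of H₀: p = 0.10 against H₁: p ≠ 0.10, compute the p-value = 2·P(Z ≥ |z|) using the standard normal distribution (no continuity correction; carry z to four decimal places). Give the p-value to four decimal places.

Sample proportion p̂ = 6/93 = 0.06452.
SE₀ = √(0.10·0.90/93) = 0.031109.
z = (p̂ − p₀)/SE = (6/93 − 0.10)/0.031109 ≈ -1.1406.
From the standard normal, 2·P(Z ≥ |z|) = 0.2540.

p-value = 0.2540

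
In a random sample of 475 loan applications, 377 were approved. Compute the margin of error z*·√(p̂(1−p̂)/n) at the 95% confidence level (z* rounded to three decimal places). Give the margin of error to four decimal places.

p̂ = 377/475 = 0.79368.
SE = √(p̂(1−p̂)/n) = √(0.163750/475) = 0.018567.
The 95% critical value is z* = 1.960.
Margin of error = z*·SE = 1.960 × 0.018567 = 0.0364.

ME = 0.0364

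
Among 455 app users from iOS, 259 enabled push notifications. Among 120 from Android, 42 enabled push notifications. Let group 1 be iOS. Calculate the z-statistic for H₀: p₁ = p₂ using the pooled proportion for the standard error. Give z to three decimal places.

z = 4.277

p̂₁ = 259/455 = 0.56923, p̂₂ = 42/120 = 0.35000.
Pooled p̂ = (259+42)/(455+120) = 301/575 = 0.52348.
Pooled SE = √[0.2494488·0.01053114] ≈ 0.051254.
z = 0.21923/0.051254 = 4.277.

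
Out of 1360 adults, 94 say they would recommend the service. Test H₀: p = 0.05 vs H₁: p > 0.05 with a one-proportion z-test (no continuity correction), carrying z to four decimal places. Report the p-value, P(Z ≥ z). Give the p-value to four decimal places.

Sample proportion p̂ = 94/1360 = 0.06912.
Under H₀, SE = √(p₀(1−p₀)/n) = √(0.05·0.95/1360) = √0.000034926 = 0.005910.
Test statistic (full precision, shown to 4 dp): z = (94/1360 − 0.05)/SE₀ ≈ 3.2349.
From the standard normal, P(Z ≥ z) = 0.0006.

p-value = 0.0006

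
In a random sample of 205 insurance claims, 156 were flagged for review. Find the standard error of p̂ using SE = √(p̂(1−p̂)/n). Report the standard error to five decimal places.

The sample proportion is 156/205 = 0.76098.
p̂(1−p̂) = 0.76098·0.23902 = 0.181889.
Dividing by n and taking the root: √0.000887263 = 0.02979.

SE = 0.02979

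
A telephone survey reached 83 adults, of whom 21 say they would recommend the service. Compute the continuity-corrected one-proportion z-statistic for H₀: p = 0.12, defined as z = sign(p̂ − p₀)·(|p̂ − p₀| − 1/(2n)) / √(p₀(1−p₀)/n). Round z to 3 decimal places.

z = 3.560

With x = 21 successes in n = 83, p̂ = 0.25301. p̂ − p₀ = 0.133012.
Continuity correction 1/(2n) = 1/166 = 0.006024.
Corrected numerator: |0.133012| − 0.006024 = 0.126988.
Under H₀, SE = √(p₀(1−p₀)/n) = √(0.12·0.88/83) = √0.001272289 = 0.035669.
z = (+)0.126988/0.035669 = 3.560.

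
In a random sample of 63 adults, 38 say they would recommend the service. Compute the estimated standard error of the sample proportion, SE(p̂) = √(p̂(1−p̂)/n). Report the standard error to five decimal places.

SE = 0.06164

With x = 38 successes in n = 63, p̂ = 0.60317.
p̂(1−p̂) = 0.60317·0.39683 = 0.239356.
SE = √(0.239356/63) = √0.003799302 = 0.06164.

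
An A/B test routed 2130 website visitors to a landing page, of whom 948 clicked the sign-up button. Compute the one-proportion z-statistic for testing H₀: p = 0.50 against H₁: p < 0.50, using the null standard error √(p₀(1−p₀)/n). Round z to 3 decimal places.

With x = 948 successes in n = 2130, p̂ = 0.44507.
Null standard error: √(0.50·0.50/2130) = √0.000117371 = 0.010834.
z = (p̂ − p₀)/SE = (0.44507 − 0.50)/0.010834 = -5.070.

z = -5.070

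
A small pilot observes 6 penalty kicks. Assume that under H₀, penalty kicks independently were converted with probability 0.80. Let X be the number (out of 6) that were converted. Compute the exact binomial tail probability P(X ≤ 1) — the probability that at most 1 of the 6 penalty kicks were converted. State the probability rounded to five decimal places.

P = 0.00160

X ~ Binomial(n=6, p=0.80).
P(X ≤ 1) = C(6,0)·0.80^0·0.20^6 + C(6,1)·0.80^1·0.20^5.
= 0.000064 + 0.001536 = 0.00160.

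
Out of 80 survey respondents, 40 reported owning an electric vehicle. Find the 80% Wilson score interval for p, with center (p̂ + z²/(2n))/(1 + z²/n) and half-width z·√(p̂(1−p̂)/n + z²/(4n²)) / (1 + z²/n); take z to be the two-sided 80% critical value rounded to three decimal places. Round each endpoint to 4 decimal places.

p̂ = 40/80 = 0.50000; z = 1.282, so z² = 1.643524.
1 + z²/n = 1.020544.
Center = (0.50000 + 0.010272)/1.020544 = 0.50000.
Radicand: p̂(1−p̂)/n + z²/(4n²) = 0.003125000 + 0.000064200 = 0.003189200.
Half-width = z·√(radicand)/denom = 1.282·0.056473/1.020544 = 0.07094.
CI: 0.50000 ± 0.07094 = (0.4291, 0.5709).

(0.4291, 0.5709)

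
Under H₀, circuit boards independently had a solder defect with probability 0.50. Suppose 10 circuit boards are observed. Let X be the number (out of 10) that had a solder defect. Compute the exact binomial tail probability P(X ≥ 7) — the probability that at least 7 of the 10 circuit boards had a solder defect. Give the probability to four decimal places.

X ~ Binomial(n=10, p=0.50).
P(X ≥ 7) = C(10,7)·0.50^7·0.50^3 + C(10,8)·0.50^8·0.50^2 + C(10,9)·0.50^9·0.50^1 + C(10,10)·0.50^10·0.50^0.
= 0.117188 + 0.043945 + 0.009766 + 0.000977 = 0.1719.

P = 0.1719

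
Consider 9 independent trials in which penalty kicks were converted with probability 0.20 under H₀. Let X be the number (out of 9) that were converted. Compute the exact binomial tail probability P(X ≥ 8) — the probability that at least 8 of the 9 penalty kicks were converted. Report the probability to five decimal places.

X is binomial with n = 9 and p = 0.20.
P(X ≥ 8) = C(9,8)·0.20^8·0.80^1 + C(9,9)·0.20^9·0.80^0.
= 0.000018 + 0.000001 = 0.00002.

P = 0.00002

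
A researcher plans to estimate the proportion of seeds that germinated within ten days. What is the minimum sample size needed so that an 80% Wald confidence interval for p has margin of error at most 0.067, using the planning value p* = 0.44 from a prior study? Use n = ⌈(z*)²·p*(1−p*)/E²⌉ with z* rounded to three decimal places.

n = 91

z* = 1.282 at the 80% level.
p*(1−p*) = 0.44·0.56 = 0.2464.
(z*)²·p*(1−p*)/E² = 1.643524·0.2464/0.004489 = 90.213.
⌈90.213⌉ = 91.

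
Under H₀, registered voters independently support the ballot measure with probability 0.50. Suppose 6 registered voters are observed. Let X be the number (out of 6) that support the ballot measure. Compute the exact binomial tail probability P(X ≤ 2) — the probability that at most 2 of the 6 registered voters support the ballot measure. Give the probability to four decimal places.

X ~ Binomial(n=6, p=0.50).
P(X ≤ 2) = C(6,0)·0.50^0·0.50^6 + C(6,1)·0.50^1·0.50^5 + C(6,2)·0.50^2·0.50^4.
= 0.015625 + 0.093750 + 0.234375 = 0.3438.

P = 0.3438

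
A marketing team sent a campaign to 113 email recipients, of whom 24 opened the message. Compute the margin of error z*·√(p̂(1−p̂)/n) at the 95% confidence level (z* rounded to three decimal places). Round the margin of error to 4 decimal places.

The sample proportion is 24/113 = 0.21239.
SE(p̂) = √(0.21239·0.78761/113) = 0.038475.
For 95% confidence, z* = 1.960.
Margin of error = z*·SE = 1.960 × 0.038475 = 0.0754.

ME = 0.0754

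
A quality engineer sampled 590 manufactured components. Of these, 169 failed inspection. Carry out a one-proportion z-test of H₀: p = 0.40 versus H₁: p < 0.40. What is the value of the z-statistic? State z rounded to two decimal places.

p̂ = 169/590 = 0.28644.
SE₀ = √(0.40·0.60/590) = 0.020169.
Test statistic: z = -0.11356/0.020169 = -5.63.

z = -5.63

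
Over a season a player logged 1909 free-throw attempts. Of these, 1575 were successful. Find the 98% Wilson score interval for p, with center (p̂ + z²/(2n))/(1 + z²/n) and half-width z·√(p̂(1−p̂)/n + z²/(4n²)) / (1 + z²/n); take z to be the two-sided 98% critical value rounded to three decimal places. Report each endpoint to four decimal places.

(0.8039, 0.8443)

Here p̂ = 1575/1909 = 0.82504 and z = 2.326 (z² = 5.410276).
1 + z²/n = 1.002834.
Adjusted center: (0.82504 + z²/(2n))/1.002834 = 0.82412.
Radicand: p̂(1−p̂)/n + z²/(4n²) = 0.000075615 + 0.000000371 = 0.000075986.
Half-width = z·√(radicand)/denom = 2.326·0.008717/1.002834 = 0.02022.
CI: 0.82412 ± 0.02022 = (0.8039, 0.8443).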